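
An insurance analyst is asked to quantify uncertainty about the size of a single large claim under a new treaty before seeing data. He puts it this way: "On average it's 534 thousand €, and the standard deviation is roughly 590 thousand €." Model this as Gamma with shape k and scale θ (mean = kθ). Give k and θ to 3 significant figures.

For Gamma(k, scale θ): mean = kθ, variance = kθ², so CV = 1/√k.
CV = SD/mean = 590/534 = 1.105, hence k = 1/CV² = 0.819.
Then θ = mean/k = 534/0.819 = 652.

k ≈ 0.819, θ ≈ 652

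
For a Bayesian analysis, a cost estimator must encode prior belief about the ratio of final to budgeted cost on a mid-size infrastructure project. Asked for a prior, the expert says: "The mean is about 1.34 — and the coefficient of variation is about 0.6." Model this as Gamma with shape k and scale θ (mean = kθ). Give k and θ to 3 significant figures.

k ≈ 2.78, θ ≈ 0.482

For Gamma(k, scale θ): mean = kθ, variance = kθ², so CV = 1/√k.
CV = 0.6, hence k = 1/CV² = 2.78.
Then θ = mean/k = 1.34/2.78 = 0.482.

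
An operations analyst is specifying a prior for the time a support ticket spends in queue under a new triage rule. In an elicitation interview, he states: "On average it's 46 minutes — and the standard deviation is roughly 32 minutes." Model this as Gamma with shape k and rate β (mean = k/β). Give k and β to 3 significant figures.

For Gamma(k, rate β): mean = k/β, variance = k/β², so CV = 1/√k.
CV = SD/mean = 32/46 = 0.6957, hence k = 1/CV² = 2.07.
Then β = k/mean = 2.07/46 = 0.0449.

k ≈ 2.07, β ≈ 0.0449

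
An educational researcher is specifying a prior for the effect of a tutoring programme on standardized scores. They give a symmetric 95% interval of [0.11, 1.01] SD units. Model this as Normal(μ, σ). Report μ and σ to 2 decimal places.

μ = 0.56, σ = 0.23

A symmetric 95% interval runs μ ± z·σ with z = 1.96.
Half-width = 0.45, so σ = 0.45/1.96 = 0.23.
μ is the interval midpoint, 0.56.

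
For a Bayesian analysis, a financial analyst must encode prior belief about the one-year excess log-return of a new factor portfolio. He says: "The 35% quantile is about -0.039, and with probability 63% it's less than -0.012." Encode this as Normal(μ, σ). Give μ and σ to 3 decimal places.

μ = -0.024, σ = 0.038

For Normal(μ,σ), the p-quantile is μ + z_p·σ. Here z_{0.35} = -0.3853, z_{0.63} = 0.3319.
So -0.039 = μ − 0.3853σ and -0.012 = μ + 0.3319σ.
Subtracting: σ = (-0.012 − -0.039)/(0.3319 − (-0.3853)) = 0.038.
Then μ = -0.039 − (-0.3853)·0.038 = -0.024.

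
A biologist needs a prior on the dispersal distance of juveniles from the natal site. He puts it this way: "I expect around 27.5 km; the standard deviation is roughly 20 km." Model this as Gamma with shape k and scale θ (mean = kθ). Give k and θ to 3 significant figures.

For Gamma(k, scale θ): mean = kθ, variance = kθ², so CV = 1/√k.
CV = SD/mean = 20/27.5 = 0.7273, hence k = 1/CV² = 1.89.
Then θ = mean/k = 27.5/1.89 = 14.5.

k ≈ 1.89, θ ≈ 14.5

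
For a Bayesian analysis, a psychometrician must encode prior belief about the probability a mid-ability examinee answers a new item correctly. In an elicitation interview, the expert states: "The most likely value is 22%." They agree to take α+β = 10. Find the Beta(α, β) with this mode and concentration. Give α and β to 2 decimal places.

For α,β > 1 the Beta mode is (α−1)/(α+β−2). With α+β = 10, the mode is (α−1)/8.
Set (α−1)/8 = 0.22 → α = 1 + 0.22·8 = 2.76.
β = 10 − α = 7.24.

α = 2.76, β = 7.24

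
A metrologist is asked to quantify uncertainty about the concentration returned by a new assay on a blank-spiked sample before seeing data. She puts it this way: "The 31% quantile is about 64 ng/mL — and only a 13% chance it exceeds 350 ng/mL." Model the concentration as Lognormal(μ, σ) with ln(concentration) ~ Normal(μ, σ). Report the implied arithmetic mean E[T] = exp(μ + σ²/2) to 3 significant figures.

E[T] ≈ 186 ng/mL

If T ~ Lognormal(μ,σ) then ln T ~ Normal(μ,σ), so the p-quantile of ln T is μ + z_p·σ.
ln(64) = 4.159 and ln(350) = 5.858; z_{0.31} = -0.4959, z_{0.87} = 1.126.
σ = (5.858 − 4.159)/(1.126 − (-0.4959)) = 1.047.
μ = 4.159 − (-0.4959)·1.047 = 4.678.
E[T] = exp(μ + σ²/2) = exp(4.678 + 0.5485) = 186 ng/mL.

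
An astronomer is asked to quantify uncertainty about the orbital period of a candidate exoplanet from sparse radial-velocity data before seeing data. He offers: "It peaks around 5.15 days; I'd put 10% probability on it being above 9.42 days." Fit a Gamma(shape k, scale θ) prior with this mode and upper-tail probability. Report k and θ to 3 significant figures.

Gamma(k,θ) with k>1 has mode (k−1)θ, so θ = 5.15/(k−1).
Need P(X < 9.42) = 0.9 with θ tied to k this way. Start at k = 2, θ = 5.15: P(X<9.42) ≈ 0.546.
Too low — raise k to concentrate. Iterating converges to k ≈ 6.23.
Then θ = 5.15/(6.23−1) ≈ 0.985.

k ≈ 6.23, θ ≈ 0.985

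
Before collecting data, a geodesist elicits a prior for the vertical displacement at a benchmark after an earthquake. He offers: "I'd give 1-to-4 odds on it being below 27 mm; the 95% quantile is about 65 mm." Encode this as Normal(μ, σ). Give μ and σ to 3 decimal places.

μ = 39.862, σ = 15.283

The p-quantile of Normal(μ,σ) is μ + z_p·σ, with z_{0.2} = -0.8416 and z_{0.95} = 1.645.
Eliminate σ: μ = (z₂·x₁ − z₁·x₂)/(z₂ − z₁) = (1.645·27 − (-0.8416)·65)/2.486 = 39.862.
Then σ = (x₂ − x₁)/(z₂ − z₁) = (65 − 27)/2.486 = 15.283.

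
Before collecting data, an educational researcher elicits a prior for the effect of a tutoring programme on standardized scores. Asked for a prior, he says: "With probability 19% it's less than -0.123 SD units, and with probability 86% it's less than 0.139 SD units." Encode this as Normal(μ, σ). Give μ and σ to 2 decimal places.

For Normal(μ,σ), the p-quantile is μ + z_p·σ. Here z_{0.19} = -0.8779, z_{0.86} = 1.08.
So -0.123 = μ − 0.8779σ and 0.139 = μ + 1.08σ.
Subtracting: σ = (0.139 − -0.123)/(1.08 − (-0.8779)) = 0.13.
Then μ = -0.123 − (-0.8779)·0.13 = -0.01.

μ = -0.01, σ = 0.13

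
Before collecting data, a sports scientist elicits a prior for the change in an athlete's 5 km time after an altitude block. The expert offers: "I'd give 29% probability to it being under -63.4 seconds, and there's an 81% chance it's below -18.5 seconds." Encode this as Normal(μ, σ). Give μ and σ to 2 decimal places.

μ = -46.04, σ = 31.37

The p-quantile of Normal(μ,σ) is μ + z_p·σ, with z_{0.29} = -0.5534 and z_{0.81} = 0.8779.
Eliminate σ: μ = (z₂·x₁ − z₁·x₂)/(z₂ − z₁) = (0.8779·-63.4 − (-0.5534)·-18.5)/1.431 = -46.04.
Then σ = (x₂ − x₁)/(z₂ − z₁) = (-18.5 − -63.4)/1.431 = 31.37.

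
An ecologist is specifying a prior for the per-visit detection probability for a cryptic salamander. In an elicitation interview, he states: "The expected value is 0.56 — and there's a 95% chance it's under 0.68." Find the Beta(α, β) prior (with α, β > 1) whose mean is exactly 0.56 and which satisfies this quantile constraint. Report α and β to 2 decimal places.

With mean 0.56 fixed, write α = 0.56s, β = 0.44s where s = α+β.
Need P(θ < 0.68) = 0.95 under Beta(0.56s, 0.44s). Normal approximation: (q−m)/√(m(1−m)/s) ≈ z_{0.95} = 1.64, so s ≈ 0.56·0.44·(1.64)²/(0.68−0.56)² = 46.3.
At s = 46.3: P(θ<0.68) ≈ 0.954. Adjusting to match 0.95 gives s ≈ 44.23.
So α = 0.56·44.23 ≈ 24.77, β = 0.44·44.23 ≈ 19.46.

α ≈ 24.77, β ≈ 19.46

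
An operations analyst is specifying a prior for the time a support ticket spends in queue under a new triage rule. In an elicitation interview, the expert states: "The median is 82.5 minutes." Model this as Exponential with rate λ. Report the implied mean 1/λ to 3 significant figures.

mean ≈ 119 minutes

Exponential median = ln 2 / λ, so λ = ln 2 / 82.5 = 0.0084.
Mean = 1/λ = 119 minutes.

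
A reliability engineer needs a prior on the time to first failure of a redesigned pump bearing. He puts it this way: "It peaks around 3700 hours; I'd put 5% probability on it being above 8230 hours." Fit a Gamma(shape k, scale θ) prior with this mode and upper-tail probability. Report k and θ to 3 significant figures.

Gamma(k,θ) with k>1 has mode (k−1)θ, so θ = 3700/(k−1).
Need P(X < 8230) = 0.95 with θ tied to k this way. Start at k = 2, θ = 3700: P(X<8230) ≈ 0.651.
Too low — raise k to concentrate. Iterating converges to k ≈ 5.3.
Then θ = 3700/(5.3−1) ≈ 860.

k ≈ 5.3, θ ≈ 860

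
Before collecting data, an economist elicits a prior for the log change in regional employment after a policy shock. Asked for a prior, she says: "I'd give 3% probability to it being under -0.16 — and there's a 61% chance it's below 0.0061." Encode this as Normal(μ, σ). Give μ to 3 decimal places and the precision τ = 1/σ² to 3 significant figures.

μ = -0.015, τ = 169

For Normal(μ,σ), the p-quantile is μ + z_p·σ. Here z_{0.03} = -1.881, z_{0.61} = 0.2793.
So -0.16 = μ − 1.881σ and 0.0061 = μ + 0.2793σ.
Subtracting: σ = (0.0061 − -0.16)/(0.2793 − (-1.881)) = 0.077.
Then μ = -0.16 − (-1.881)·0.077 = -0.015.
Precision τ = 1/σ² = 1/0.07689² = 169.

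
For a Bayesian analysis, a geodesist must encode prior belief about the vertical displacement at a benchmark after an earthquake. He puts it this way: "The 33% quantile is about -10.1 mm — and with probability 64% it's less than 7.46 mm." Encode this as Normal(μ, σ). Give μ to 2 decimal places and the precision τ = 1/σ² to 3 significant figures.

The p-quantile of Normal(μ,σ) is μ + z_p·σ, with z_{0.33} = -0.4399 and z_{0.64} = 0.3585.
Eliminate σ: μ = (z₂·x₁ − z₁·x₂)/(z₂ − z₁) = (0.3585·-10.1 − (-0.4399)·7.46)/0.7984 = -0.42.
Then σ = (x₂ − x₁)/(z₂ − z₁) = (7.46 − -10.1)/0.7984 = 21.99.
Precision τ = 1/σ² = 1/21.99² = 0.00207.

μ = -0.42, τ = 0.00207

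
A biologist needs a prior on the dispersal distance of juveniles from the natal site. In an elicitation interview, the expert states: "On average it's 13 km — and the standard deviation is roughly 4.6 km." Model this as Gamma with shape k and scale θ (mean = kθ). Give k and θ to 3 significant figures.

For Gamma(k, scale θ): mean = kθ, variance = kθ², so CV = 1/√k.
CV = SD/mean = 4.6/13 = 0.3538, hence k = 1/CV² = 7.99.
Then θ = mean/k = 13/7.99 = 1.63.

k ≈ 7.99, θ ≈ 1.63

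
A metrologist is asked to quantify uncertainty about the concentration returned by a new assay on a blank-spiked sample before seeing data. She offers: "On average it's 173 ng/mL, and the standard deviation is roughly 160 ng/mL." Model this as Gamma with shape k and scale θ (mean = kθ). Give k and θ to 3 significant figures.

For Gamma(k, scale θ): mean = kθ, variance = kθ², so CV = 1/√k.
CV = SD/mean = 160/173 = 0.9249, hence k = 1/CV² = 1.17.
Then θ = mean/k = 173/1.17 = 148.

k ≈ 1.17, θ ≈ 148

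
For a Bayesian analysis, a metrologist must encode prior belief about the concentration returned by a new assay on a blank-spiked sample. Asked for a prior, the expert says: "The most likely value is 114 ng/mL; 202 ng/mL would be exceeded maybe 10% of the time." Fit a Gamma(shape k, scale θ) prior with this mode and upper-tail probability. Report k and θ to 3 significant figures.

Gamma(k,θ) with k>1 has mode (k−1)θ, so θ = 114/(k−1).
Need P(X < 202) = 0.9 with θ tied to k this way. Start at k = 2, θ = 114: P(X<202) ≈ 0.529.
Too low — raise k to concentrate. Iterating converges to k ≈ 6.81.
Then θ = 114/(6.81−1) ≈ 19.6.

k ≈ 6.81, θ ≈ 19.6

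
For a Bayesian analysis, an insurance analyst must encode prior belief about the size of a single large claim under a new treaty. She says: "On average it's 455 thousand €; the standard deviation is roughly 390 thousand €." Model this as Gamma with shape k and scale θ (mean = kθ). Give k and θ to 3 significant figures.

k ≈ 1.36, θ ≈ 334

For Gamma(k, scale θ): mean = kθ, variance = kθ², so CV = 1/√k.
CV = SD/mean = 390/455 = 0.8571, hence k = 1/CV² = 1.36.
Then θ = mean/k = 455/1.36 = 334.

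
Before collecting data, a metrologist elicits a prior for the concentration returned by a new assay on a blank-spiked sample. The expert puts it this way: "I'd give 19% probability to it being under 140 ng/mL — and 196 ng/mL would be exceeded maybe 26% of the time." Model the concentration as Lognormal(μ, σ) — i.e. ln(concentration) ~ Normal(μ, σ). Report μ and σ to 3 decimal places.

μ ≈ 5.136, σ ≈ 0.221

If T ~ Lognormal(μ,σ) then ln T ~ Normal(μ,σ), so the p-quantile of ln T is μ + z_p·σ.
ln(140) = 4.942 and ln(196) = 5.278; z_{0.19} = -0.8779, z_{0.74} = 0.6433.
σ = (5.278 − 4.942)/(0.6433 − (-0.8779)) = 0.221.
μ = 4.942 − (-0.8779)·0.221 = 5.136.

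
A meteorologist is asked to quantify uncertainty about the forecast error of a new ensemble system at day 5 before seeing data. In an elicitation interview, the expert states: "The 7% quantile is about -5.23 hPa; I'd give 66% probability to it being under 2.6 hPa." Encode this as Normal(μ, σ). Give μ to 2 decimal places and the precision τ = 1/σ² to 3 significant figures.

μ = 0.89, τ = 0.0582

The p-quantile of Normal(μ,σ) is μ + z_p·σ, with z_{0.07} = -1.476 and z_{0.66} = 0.4125.
Eliminate σ: μ = (z₂·x₁ − z₁·x₂)/(z₂ − z₁) = (0.4125·-5.23 − (-1.476)·2.6)/1.888 = 0.89.
Then σ = (x₂ − x₁)/(z₂ − z₁) = (2.6 − -5.23)/1.888 = 4.15.
Precision τ = 1/σ² = 1/4.147² = 0.0582.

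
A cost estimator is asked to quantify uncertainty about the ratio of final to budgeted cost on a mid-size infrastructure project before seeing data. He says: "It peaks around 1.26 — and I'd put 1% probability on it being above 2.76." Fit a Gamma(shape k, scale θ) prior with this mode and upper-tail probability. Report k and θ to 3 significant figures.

Gamma(k,θ) with k>1 has mode (k−1)θ, so θ = 1.26/(k−1).
Need P(X < 2.76) = 0.99 with θ tied to k this way. Start at k = 2, θ = 1.26: P(X<2.76) ≈ 0.643.
Too low — raise k to concentrate. Iterating converges to k ≈ 8.85.
Then θ = 1.26/(8.85−1) ≈ 0.161.

k ≈ 8.85, θ ≈ 0.161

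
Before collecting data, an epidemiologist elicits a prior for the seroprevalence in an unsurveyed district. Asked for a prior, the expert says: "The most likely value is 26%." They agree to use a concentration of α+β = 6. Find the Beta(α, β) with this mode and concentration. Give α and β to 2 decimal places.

α = 2.04, β = 3.96

For α,β > 1 the Beta mode is (α−1)/(α+β−2). With α+β = 6, the mode is (α−1)/4.
Set (α−1)/4 = 0.26 → α = 1 + 0.26·4 = 2.04.
β = 6 − α = 3.96.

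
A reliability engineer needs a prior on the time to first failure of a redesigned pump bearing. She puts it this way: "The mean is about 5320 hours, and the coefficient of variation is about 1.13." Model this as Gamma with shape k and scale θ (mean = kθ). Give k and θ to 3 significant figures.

For Gamma(k, scale θ): mean = kθ, variance = kθ², so CV = 1/√k.
CV = 1.13, hence k = 1/CV² = 0.783.
Then θ = mean/k = 5320/0.783 = 6790.

k ≈ 0.783, θ ≈ 6790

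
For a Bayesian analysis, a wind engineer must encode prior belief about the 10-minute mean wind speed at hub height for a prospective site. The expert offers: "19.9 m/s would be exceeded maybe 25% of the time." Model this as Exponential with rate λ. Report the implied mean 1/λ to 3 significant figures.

P(T > 19.9) = e^(−λ·19.9) = 0.25, so λ = −ln(0.25)/19.9 = 0.0697.
Mean = 1/λ = 14.4 m/s.

mean ≈ 14.4 m/s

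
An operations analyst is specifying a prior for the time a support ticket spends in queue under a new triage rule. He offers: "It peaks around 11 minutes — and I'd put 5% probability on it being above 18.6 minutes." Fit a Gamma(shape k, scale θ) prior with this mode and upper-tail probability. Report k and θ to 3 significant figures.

Gamma(k,θ) with k>1 has mode (k−1)θ, so θ = 11/(k−1).
Need P(X < 18.6) = 0.95 with θ tied to k this way. Start at k = 2, θ = 11: P(X<18.6) ≈ 0.504.
Too low — raise k to concentrate. Iterating converges to k ≈ 11.1.
Then θ = 11/(11.1−1) ≈ 1.09.

k ≈ 11.1, θ ≈ 1.09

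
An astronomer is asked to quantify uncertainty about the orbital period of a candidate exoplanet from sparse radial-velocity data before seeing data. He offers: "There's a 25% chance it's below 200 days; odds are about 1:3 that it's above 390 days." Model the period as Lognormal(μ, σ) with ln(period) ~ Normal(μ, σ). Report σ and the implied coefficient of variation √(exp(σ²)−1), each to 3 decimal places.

If T ~ Lognormal(μ,σ) then ln T ~ Normal(μ,σ), so the p-quantile of ln T is μ + z_p·σ.
ln(200) = 5.298 and ln(390) = 5.966; z_{0.25} = -0.6745, z_{0.75} = 0.6745.
σ = (5.966 − 5.298)/(0.6745 − (-0.6745)) = 0.495.
μ = 5.298 − (-0.6745)·0.495 = 5.632.
CV = √(exp(σ²)−1) = √(exp(0.2451)−1) = 0.527.

σ ≈ 0.495, CV ≈ 0.527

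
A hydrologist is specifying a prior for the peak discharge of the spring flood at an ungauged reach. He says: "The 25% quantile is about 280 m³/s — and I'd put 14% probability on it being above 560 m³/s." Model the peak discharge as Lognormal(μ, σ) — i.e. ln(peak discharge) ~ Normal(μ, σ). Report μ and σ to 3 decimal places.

μ ≈ 5.901, σ ≈ 0.395

If T ~ Lognormal(μ,σ) then ln T ~ Normal(μ,σ), so the p-quantile of ln T is μ + z_p·σ.
ln(280) = 5.635 and ln(560) = 6.328; z_{0.25} = -0.6745, z_{0.86} = 1.08.
σ = (6.328 − 5.635)/(1.08 − (-0.6745)) = 0.395.
μ = 5.635 − (-0.6745)·0.395 = 5.901.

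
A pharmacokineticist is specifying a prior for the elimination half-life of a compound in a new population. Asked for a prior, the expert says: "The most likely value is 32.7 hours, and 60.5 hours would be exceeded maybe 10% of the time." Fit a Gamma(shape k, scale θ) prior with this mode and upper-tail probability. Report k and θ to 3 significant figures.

k ≈ 6.04, θ ≈ 6.49

Gamma(k,θ) with k>1 has mode (k−1)θ, so θ = 32.7/(k−1).
Need P(X < 60.5) = 0.9 with θ tied to k this way. Start at k = 2, θ = 32.7: P(X<60.5) ≈ 0.552.
Too low — raise k to concentrate. Iterating converges to k ≈ 6.04.
Then θ = 32.7/(6.04−1) ≈ 6.49.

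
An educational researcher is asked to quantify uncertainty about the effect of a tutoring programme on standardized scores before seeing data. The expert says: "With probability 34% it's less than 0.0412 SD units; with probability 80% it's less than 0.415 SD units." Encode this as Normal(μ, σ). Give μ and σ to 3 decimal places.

For Normal(μ,σ), the p-quantile is μ + z_p·σ. Here z_{0.34} = -0.4125, z_{0.8} = 0.8416.
So 0.0412 = μ − 0.4125σ and 0.415 = μ + 0.8416σ.
Subtracting: σ = (0.415 − 0.0412)/(0.8416 − (-0.4125)) = 0.298.
Then μ = 0.0412 − (-0.4125)·0.298 = 0.164.

μ = 0.164, σ = 0.298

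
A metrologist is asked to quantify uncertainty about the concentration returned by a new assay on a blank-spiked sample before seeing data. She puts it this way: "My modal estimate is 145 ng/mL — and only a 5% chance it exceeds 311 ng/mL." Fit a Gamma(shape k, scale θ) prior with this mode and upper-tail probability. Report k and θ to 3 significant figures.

k ≈ 5.74, θ ≈ 30.6

Gamma(k,θ) with k>1 has mode (k−1)θ, so θ = 145/(k−1).
Need P(X < 311) = 0.95 with θ tied to k this way. Start at k = 2, θ = 145: P(X<311) ≈ 0.632.
Too low — raise k to concentrate. Iterating converges to k ≈ 5.74.
Then θ = 145/(5.74−1) ≈ 30.6.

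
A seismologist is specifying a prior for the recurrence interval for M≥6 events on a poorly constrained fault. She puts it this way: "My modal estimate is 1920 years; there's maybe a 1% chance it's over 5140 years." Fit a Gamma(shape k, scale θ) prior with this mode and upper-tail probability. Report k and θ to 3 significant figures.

k ≈ 5.77, θ ≈ 403

Gamma(k,θ) with k>1 has mode (k−1)θ, so θ = 1920/(k−1).
Need P(X < 5140) = 0.99 with θ tied to k this way. Start at k = 2, θ = 1920: P(X<5140) ≈ 0.747.
Too low — raise k to concentrate. Iterating converges to k ≈ 5.77.
Then θ = 1920/(5.77−1) ≈ 403.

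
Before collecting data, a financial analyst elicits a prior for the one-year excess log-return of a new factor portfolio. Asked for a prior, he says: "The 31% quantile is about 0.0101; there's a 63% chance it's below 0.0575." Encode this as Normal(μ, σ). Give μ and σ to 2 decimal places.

μ = 0.04, σ = 0.06

For Normal(μ,σ), the p-quantile is μ + z_p·σ. Here z_{0.31} = -0.4959, z_{0.63} = 0.3319.
So 0.0101 = μ − 0.4959σ and 0.0575 = μ + 0.3319σ.
Subtracting: σ = (0.0575 − 0.0101)/(0.3319 − (-0.4959)) = 0.06.
Then μ = 0.0101 − (-0.4959)·0.06 = 0.04.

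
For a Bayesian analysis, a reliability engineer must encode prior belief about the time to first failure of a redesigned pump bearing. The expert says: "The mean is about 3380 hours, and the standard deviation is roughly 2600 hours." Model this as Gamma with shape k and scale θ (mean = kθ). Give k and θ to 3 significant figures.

For Gamma(k, scale θ): mean = kθ, variance = kθ², so CV = 1/√k.
CV = SD/mean = 2600/3380 = 0.7692, hence k = 1/CV² = 1.69.
Then θ = mean/k = 3380/1.69 = 2000.

k ≈ 1.69, θ ≈ 2000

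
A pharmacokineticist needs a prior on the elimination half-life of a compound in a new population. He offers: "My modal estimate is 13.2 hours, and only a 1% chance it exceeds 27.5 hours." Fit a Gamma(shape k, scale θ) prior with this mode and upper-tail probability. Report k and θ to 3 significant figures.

Gamma(k,θ) with k>1 has mode (k−1)θ, so θ = 13.2/(k−1).
Need P(X < 27.5) = 0.99 with θ tied to k this way. Start at k = 2, θ = 13.2: P(X<27.5) ≈ 0.616.
Too low — raise k to concentrate. Iterating converges to k ≈ 10.
Then θ = 13.2/(10−1) ≈ 1.46.

k ≈ 10, θ ≈ 1.46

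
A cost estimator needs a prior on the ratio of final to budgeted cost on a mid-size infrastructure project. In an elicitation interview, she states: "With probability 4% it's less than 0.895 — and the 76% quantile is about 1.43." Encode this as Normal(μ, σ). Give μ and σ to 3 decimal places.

The p-quantile of Normal(μ,σ) is μ + z_p·σ, with z_{0.04} = -1.751 and z_{0.76} = 0.7063.
Eliminate σ: μ = (z₂·x₁ − z₁·x₂)/(z₂ − z₁) = (0.7063·0.895 − (-1.751)·1.43)/2.457 = 1.276.
Then σ = (x₂ − x₁)/(z₂ − z₁) = (1.43 − 0.895)/2.457 = 0.218.

μ = 1.276, σ = 0.218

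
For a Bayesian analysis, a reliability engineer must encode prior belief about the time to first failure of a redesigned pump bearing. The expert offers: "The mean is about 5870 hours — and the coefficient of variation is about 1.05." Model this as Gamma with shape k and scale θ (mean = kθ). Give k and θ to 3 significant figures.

k ≈ 0.907, θ ≈ 6470

For Gamma(k, scale θ): mean = kθ, variance = kθ², so CV = 1/√k.
CV = 1.05, hence k = 1/CV² = 0.907.
Then θ = mean/k = 5870/0.907 = 6470.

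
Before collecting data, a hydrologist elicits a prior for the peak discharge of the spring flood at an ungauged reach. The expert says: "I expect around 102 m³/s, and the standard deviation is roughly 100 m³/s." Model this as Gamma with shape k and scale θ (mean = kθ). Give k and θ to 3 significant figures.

For Gamma(k, scale θ): mean = kθ, variance = kθ², so CV = 1/√k.
CV = SD/mean = 100/102 = 0.9804, hence k = 1/CV² = 1.04.
Then θ = mean/k = 102/1.04 = 98.

k ≈ 1.04, θ ≈ 98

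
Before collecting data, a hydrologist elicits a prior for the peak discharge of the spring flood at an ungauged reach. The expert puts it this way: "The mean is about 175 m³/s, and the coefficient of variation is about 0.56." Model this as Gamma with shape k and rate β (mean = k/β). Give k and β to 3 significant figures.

For Gamma(k, rate β): mean = k/β, variance = k/β², so CV = 1/√k.
CV = 0.56, hence k = 1/CV² = 3.19.
Then β = k/mean = 3.19/175 = 0.0182.

k ≈ 3.19, β ≈ 0.0182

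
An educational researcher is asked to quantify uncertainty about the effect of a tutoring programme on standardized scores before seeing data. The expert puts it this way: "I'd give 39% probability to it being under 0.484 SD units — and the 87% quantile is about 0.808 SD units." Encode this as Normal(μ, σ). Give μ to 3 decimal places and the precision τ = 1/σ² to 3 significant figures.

μ = 0.548, τ = 18.8

For Normal(μ,σ), the p-quantile is μ + z_p·σ. Here z_{0.39} = -0.2793, z_{0.87} = 1.126.
So 0.484 = μ − 0.2793σ and 0.808 = μ + 1.126σ.
Subtracting: σ = (0.808 − 0.484)/(1.126 − (-0.2793)) = 0.230.
Then μ = 0.484 − (-0.2793)·0.230 = 0.548.
Precision τ = 1/σ² = 1/0.2305² = 18.8.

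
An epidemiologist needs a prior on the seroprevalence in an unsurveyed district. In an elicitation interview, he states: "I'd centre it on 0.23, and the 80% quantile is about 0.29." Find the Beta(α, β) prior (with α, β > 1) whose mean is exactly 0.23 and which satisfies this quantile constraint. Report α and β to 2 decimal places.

α ≈ 7.52, β ≈ 25.16

With mean 0.23 fixed, write α = 0.23s, β = 0.77s where s = α+β.
Need P(θ < 0.29) = 0.8 under Beta(0.23s, 0.77s). Normal approximation: (q−m)/√(m(1−m)/s) ≈ z_{0.8} = 0.842, so s ≈ 0.23·0.77·(0.842)²/(0.29−0.23)² = 34.8.
At s = 34.8: P(θ<0.29) ≈ 0.806. Adjusting to match 0.8 gives s ≈ 32.68.
So α = 0.23·32.68 ≈ 7.52, β = 0.77·32.68 ≈ 25.16.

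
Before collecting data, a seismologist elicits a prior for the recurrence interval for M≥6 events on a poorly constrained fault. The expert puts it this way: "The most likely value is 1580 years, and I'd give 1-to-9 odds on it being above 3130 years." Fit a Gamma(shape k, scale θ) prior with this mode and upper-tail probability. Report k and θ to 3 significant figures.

Gamma(k,θ) with k>1 has mode (k−1)θ, so θ = 1580/(k−1).
Need P(X < 3130) = 0.9 with θ tied to k this way. Start at k = 2, θ = 1580: P(X<3130) ≈ 0.589.
Too low — raise k to concentrate. Iterating converges to k ≈ 5.1.
Then θ = 1580/(5.1−1) ≈ 385.

k ≈ 5.1, θ ≈ 385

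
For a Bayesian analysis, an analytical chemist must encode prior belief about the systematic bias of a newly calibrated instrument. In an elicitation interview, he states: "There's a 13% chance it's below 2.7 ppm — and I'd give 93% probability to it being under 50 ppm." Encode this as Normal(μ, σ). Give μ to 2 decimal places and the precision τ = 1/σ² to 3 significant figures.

The p-quantile of Normal(μ,σ) is μ + z_p·σ, with z_{0.13} = -1.126 and z_{0.93} = 1.476.
Eliminate σ: μ = (z₂·x₁ − z₁·x₂)/(z₂ − z₁) = (1.476·2.7 − (-1.126)·50)/2.602 = 23.17.
Then σ = (x₂ − x₁)/(z₂ − z₁) = (50 − 2.7)/2.602 = 18.18.
Precision τ = 1/σ² = 1/18.18² = 0.00303.

μ = 23.17, τ = 0.00303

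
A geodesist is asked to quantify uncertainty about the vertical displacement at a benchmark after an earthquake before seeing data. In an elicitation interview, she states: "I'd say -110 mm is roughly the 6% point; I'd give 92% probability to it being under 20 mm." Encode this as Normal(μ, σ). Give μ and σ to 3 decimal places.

μ = -41.712, σ = 43.921

The p-quantile of Normal(μ,σ) is μ + z_p·σ, with z_{0.06} = -1.555 and z_{0.92} = 1.405.
Eliminate σ: μ = (z₂·x₁ − z₁·x₂)/(z₂ − z₁) = (1.405·-110 − (-1.555)·20)/2.96 = -41.712.
Then σ = (x₂ − x₁)/(z₂ − z₁) = (20 − -110)/2.96 = 43.921.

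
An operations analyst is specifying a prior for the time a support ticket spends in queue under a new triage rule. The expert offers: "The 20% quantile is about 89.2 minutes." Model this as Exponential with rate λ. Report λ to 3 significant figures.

P(T < 89.2) = 1 − e^(−λ·89.2) = 0.2, so λ = −ln(1−0.2)/89.2 = −ln(0.8)/89.2 = 0.0025.

λ ≈ 0.0025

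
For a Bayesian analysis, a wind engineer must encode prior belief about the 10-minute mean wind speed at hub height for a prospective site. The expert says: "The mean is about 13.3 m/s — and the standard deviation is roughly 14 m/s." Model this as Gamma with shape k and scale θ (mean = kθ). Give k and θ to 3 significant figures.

k ≈ 0.903, θ ≈ 14.7

For Gamma(k, scale θ): mean = kθ, variance = kθ², so CV = 1/√k.
CV = SD/mean = 14/13.3 = 1.053, hence k = 1/CV² = 0.903.
Then θ = mean/k = 13.3/0.903 = 14.7.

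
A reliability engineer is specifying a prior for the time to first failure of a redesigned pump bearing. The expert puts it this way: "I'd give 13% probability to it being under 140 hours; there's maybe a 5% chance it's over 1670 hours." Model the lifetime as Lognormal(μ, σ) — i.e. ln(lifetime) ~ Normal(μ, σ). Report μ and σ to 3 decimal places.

μ ≈ 5.949, σ ≈ 0.895

If T ~ Lognormal(μ,σ) then ln T ~ Normal(μ,σ), so the p-quantile of ln T is μ + z_p·σ.
ln(140) = 4.942 and ln(1670) = 7.421; z_{0.13} = -1.126, z_{0.95} = 1.645.
σ = (7.421 − 4.942)/(1.645 − (-1.126)) = 0.895.
μ = 4.942 − (-1.126)·0.895 = 5.949.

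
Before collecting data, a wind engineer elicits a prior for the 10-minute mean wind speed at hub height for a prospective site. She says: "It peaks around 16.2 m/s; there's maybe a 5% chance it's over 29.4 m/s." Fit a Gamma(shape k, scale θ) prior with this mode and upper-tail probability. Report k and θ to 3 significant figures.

k ≈ 8.84, θ ≈ 2.07

Gamma(k,θ) with k>1 has mode (k−1)θ, so θ = 16.2/(k−1).
Need P(X < 29.4) = 0.95 with θ tied to k this way. Start at k = 2, θ = 16.2: P(X<29.4) ≈ 0.542.
Too low — raise k to concentrate. Iterating converges to k ≈ 8.84.
Then θ = 16.2/(8.84−1) ≈ 2.07.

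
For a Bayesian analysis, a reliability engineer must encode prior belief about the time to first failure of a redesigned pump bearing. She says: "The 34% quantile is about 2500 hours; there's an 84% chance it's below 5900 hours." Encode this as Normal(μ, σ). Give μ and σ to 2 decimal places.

μ = 3496.77, σ = 2416.62

For Normal(μ,σ), the p-quantile is μ + z_p·σ. Here z_{0.34} = -0.4125, z_{0.84} = 0.9945.
So 2500 = μ − 0.4125σ and 5900 = μ + 0.9945σ.
Subtracting: σ = (5900 − 2500)/(0.9945 − (-0.4125)) = 2416.62.
Then μ = 2500 − (-0.4125)·2416.62 = 3496.77.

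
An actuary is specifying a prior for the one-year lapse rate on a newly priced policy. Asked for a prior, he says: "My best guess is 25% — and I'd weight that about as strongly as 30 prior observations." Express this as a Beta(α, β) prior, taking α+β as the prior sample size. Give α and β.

α = 7.5, β = 22.5

Under the effective-sample-size interpretation, Beta(α, β) has prior mean α/(α+β) and prior sample size α+β.
So α+β = 30 and α/(α+β) = 0.25, giving α = 0.25·30 = 7.5 and β = 30 − 7.5 = 22.5.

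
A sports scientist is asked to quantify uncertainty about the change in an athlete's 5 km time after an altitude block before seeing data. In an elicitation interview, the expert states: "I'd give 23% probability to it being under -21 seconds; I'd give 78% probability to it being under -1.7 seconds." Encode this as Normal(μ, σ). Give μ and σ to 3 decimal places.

μ = -11.563, σ = 12.773

For Normal(μ,σ), the p-quantile is μ + z_p·σ. Here z_{0.23} = -0.7388, z_{0.78} = 0.7722.
So -21 = μ − 0.7388σ and -1.7 = μ + 0.7722σ.
Subtracting: σ = (-1.7 − -21)/(0.7722 − (-0.7388)) = 12.773.
Then μ = -21 − (-0.7388)·12.773 = -11.563.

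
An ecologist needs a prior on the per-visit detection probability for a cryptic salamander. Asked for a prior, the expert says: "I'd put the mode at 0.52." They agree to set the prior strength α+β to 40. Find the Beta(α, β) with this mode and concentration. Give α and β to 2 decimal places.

For α,β > 1 the Beta mode is (α−1)/(α+β−2). With α+β = 40, the mode is (α−1)/38.
Set (α−1)/38 = 0.52 → α = 1 + 0.52·38 = 20.76.
β = 40 − α = 19.24.

α = 20.76, β = 19.24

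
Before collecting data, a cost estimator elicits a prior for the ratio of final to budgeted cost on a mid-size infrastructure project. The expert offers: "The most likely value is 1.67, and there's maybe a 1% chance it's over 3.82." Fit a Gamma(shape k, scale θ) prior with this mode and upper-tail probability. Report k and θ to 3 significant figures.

Gamma(k,θ) with k>1 has mode (k−1)θ, so θ = 1.67/(k−1).
Need P(X < 3.82) = 0.99 with θ tied to k this way. Start at k = 2, θ = 1.67: P(X<3.82) ≈ 0.666.
Too low — raise k to concentrate. Iterating converges to k ≈ 7.99.
Then θ = 1.67/(7.99−1) ≈ 0.239.

k ≈ 7.99, θ ≈ 0.239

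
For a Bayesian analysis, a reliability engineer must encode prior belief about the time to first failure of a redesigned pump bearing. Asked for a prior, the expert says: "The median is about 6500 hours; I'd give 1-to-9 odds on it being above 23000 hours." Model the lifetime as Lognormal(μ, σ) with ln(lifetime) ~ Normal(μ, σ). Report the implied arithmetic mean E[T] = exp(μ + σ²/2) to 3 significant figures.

E[T] ≈ 10600 hours

If T ~ Lognormal(μ,σ) then ln T ~ Normal(μ,σ), so the p-quantile of ln T is μ + z_p·σ.
ln(6500) = 8.78 and ln(23000) = 10.04; z_{0.5} = 0, z_{0.9} = 1.282.
σ = (10.04 − 8.78)/(1.282 − (0)) = 0.986.
μ = 8.78 − (0)·0.986 = 8.780.
E[T] = exp(μ + σ²/2) = exp(8.780 + 0.4862) = 10600 hours.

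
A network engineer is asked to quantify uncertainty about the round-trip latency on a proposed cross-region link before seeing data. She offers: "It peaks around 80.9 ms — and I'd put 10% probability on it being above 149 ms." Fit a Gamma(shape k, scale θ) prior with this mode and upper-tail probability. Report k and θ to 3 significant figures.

Gamma(k,θ) with k>1 has mode (k−1)θ, so θ = 80.9/(k−1).
Need P(X < 149) = 0.9 with θ tied to k this way. Start at k = 2, θ = 80.9: P(X<149) ≈ 0.549.
Too low — raise k to concentrate. Iterating converges to k ≈ 6.11.
Then θ = 80.9/(6.11−1) ≈ 15.8.

k ≈ 6.11, θ ≈ 15.8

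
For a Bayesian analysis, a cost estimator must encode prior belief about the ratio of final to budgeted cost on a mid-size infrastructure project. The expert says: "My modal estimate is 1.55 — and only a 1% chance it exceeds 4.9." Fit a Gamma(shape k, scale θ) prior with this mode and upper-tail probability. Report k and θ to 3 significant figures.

k ≈ 4.36, θ ≈ 0.462

Gamma(k,θ) with k>1 has mode (k−1)θ, so θ = 1.55/(k−1).
Need P(X < 4.9) = 0.99 with θ tied to k this way. Start at k = 2, θ = 1.55: P(X<4.9) ≈ 0.824.
Too low — raise k to concentrate. Iterating converges to k ≈ 4.36.
Then θ = 1.55/(4.36−1) ≈ 0.462.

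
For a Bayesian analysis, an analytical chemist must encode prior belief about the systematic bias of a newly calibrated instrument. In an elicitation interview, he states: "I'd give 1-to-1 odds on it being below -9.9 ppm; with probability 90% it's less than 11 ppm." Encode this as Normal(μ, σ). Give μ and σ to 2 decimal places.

For Normal(μ,σ), the p-quantile is μ + z_p·σ. Here z_{0.5} = 0, z_{0.9} = 1.282.
So -9.9 = μ + 0σ and 11 = μ + 1.282σ.
Subtracting: σ = (11 − -9.9)/(1.282 − (0)) = 16.31.
Then μ = -9.9 − (0)·16.31 = -9.90.

μ = -9.90, σ = 16.31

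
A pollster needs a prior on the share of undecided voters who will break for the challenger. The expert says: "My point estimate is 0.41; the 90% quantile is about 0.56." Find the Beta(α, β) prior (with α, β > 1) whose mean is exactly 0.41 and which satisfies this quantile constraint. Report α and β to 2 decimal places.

With mean 0.41 fixed, write α = 0.41s, β = 0.59s where s = α+β.
Need P(θ < 0.56) = 0.9 under Beta(0.41s, 0.59s). Normal approximation: (q−m)/√(m(1−m)/s) ≈ z_{0.9} = 1.28, so s ≈ 0.41·0.59·(1.28)²/(0.56−0.41)² = 17.7.
At s = 17.7: P(θ<0.56) ≈ 0.899. Adjusting to match 0.9 gives s ≈ 17.83.
So α = 0.41·17.83 ≈ 7.31, β = 0.59·17.83 ≈ 10.52.

α ≈ 7.31, β ≈ 10.52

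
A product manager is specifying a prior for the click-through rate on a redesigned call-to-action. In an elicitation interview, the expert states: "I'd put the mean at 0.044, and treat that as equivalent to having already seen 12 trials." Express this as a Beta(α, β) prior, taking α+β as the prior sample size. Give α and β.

α = 0.528, β = 11.472

Under the effective-sample-size interpretation, Beta(α, β) has prior mean α/(α+β) and prior sample size α+β.
So α+β = 12 and α/(α+β) = 0.044, giving α = 0.044·12 = 0.528 and β = 12 − 0.528 = 11.472.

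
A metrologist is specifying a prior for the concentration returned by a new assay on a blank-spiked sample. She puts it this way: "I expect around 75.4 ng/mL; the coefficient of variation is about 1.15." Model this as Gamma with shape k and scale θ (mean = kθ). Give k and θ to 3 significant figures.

k ≈ 0.756, θ ≈ 99.7

For Gamma(k, scale θ): mean = kθ, variance = kθ², so CV = 1/√k.
CV = 1.15, hence k = 1/CV² = 0.756.
Then θ = mean/k = 75.4/0.756 = 99.7.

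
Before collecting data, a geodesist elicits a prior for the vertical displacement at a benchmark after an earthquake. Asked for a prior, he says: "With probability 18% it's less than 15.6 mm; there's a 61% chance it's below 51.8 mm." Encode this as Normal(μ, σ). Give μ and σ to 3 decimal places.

μ = 43.336, σ = 30.301

For Normal(μ,σ), the p-quantile is μ + z_p·σ. Here z_{0.18} = -0.9154, z_{0.61} = 0.2793.
So 15.6 = μ − 0.9154σ and 51.8 = μ + 0.2793σ.
Subtracting: σ = (51.8 − 15.6)/(0.2793 − (-0.9154)) = 30.301.
Then μ = 15.6 − (-0.9154)·30.301 = 43.336.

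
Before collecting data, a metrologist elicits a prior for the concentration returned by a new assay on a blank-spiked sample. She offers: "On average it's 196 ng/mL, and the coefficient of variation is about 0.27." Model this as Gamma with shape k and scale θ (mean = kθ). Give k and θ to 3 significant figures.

k ≈ 13.7, θ ≈ 14.3

For Gamma(k, scale θ): mean = kθ, variance = kθ², so CV = 1/√k.
CV = 0.27, hence k = 1/CV² = 13.7.
Then θ = mean/k = 196/13.7 = 14.3.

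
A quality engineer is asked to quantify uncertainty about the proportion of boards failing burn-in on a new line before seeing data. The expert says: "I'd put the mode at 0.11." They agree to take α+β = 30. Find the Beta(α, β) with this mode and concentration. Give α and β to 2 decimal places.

For α,β > 1 the Beta mode is (α−1)/(α+β−2). With α+β = 30, the mode is (α−1)/28.
Set (α−1)/28 = 0.11 → α = 1 + 0.11·28 = 4.08.
β = 30 − α = 25.92.

α = 4.08, β = 25.92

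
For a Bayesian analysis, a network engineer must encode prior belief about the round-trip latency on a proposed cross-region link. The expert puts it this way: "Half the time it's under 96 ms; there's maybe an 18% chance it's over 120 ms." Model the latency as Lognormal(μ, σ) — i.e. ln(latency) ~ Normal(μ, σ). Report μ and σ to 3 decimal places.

If T ~ Lognormal(μ,σ) then ln T ~ Normal(μ,σ), so the p-quantile of ln T is μ + z_p·σ.
ln(96) = 4.564 and ln(120) = 4.787; z_{0.5} = 0, z_{0.82} = 0.9154.
σ = (4.787 − 4.564)/(0.9154 − (0)) = 0.244.
μ = 4.564 − (0)·0.244 = 4.564.

μ ≈ 4.564, σ ≈ 0.244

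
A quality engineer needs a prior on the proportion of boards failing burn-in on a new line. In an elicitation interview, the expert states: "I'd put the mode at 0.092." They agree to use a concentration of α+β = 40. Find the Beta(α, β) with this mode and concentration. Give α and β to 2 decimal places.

For α,β > 1 the Beta mode is (α−1)/(α+β−2). With α+β = 40, the mode is (α−1)/38.
Set (α−1)/38 = 0.092 → α = 1 + 0.092·38 = 4.50.
β = 40 − α = 35.50.

α = 4.50, β = 35.50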